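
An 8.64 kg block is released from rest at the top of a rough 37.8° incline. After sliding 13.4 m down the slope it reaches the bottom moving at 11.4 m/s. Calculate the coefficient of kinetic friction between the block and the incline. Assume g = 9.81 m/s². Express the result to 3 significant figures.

mgh = ½mv² + μ_k (mg cosθ) L, with h = L sinθ
mgL sinθ = 696.12 J; ½mv² = 561.43 J
W_f = 696.12 − 561.43 = 134.7 J
μ_k = W_f/(mg cosθ · L) = 134.7/(66.97 × 13.4) = 0.1501

μ_k = 0.150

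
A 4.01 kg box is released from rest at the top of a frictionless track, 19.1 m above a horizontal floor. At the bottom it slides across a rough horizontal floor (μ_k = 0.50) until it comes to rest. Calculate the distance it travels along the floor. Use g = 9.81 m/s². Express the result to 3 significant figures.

d = 38.2 m

Energy bookkeeping (friction removes W_f = μ_k N d):
At rest all PE has been dissipated by friction: mgh = μ_k m g d
d = h/μ_k = 19.1/0.50 = 38.20 m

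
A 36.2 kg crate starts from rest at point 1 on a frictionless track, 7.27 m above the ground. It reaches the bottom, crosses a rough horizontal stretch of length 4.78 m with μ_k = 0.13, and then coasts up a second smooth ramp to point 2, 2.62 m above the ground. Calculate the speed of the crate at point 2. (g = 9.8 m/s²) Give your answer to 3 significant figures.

Energy at 1: mgh₁ = (36.2)(9.8)(7.27) = 2579.1 J
Friction loss: W_f = μ_k mg d = 220.4 J
At 2: ½mv² + mgh₂ = mgh₁ − W_f
½mv² = 2579.1 − 220.4 − 929.47 = 1429.2 J
v = √(2 × 1429.2/36.2) = 8.886 m/s

v = 8.89 m/s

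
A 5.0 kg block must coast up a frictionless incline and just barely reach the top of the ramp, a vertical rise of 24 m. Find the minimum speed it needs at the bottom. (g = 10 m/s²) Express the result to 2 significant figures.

At the top it is momentarily at rest, so all KE converts to PE: ½mv² = mgh
v = √(2gh) = √(2 × 10 × 24) = 21.91 m/s

v = 22 m/s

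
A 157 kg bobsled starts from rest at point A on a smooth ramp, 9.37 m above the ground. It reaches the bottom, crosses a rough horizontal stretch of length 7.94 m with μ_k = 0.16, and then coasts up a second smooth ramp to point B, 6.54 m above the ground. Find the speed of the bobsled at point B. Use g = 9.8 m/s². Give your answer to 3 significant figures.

Energy at A: mgh₁ = (157)(9.8)(9.37) = 14417 J
Friction loss: W_f = μ_k mg d = 1955 J
At B: ½mv² + mgh₂ = mgh₁ − W_f
½mv² = 14417 − 1955 − 10062 = 2399.6 J
v = √(2 × 2399.6/157) = 5.529 m/s

v = 5.53 m/s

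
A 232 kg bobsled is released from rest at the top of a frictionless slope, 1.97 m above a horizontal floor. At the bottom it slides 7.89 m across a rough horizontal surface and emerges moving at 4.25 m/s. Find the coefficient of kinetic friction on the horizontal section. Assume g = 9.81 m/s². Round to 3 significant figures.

μ_k = 0.133

Energy bookkeeping (friction removes W_f = μ_k N d):
mgh = ½mv² + μ_k m g d
mgh = 4483.6 J; ½mv² = 2095.2 J
W_f = 4483.6 − 2095.2 = 2388 J
μ_k = W_f/(mg·d) = 2388/(2276 × 7.89) = 0.1330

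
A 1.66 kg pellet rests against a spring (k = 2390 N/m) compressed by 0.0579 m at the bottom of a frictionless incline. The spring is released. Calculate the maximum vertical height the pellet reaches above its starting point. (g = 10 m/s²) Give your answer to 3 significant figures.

All spring PE becomes gravitational PE at the highest point: ½kx² = mgh
h = kx²/(2mg) = (2390)(0.0579)²/(2 × 1.66 × 10) = 0.2413 m

h = 0.241 m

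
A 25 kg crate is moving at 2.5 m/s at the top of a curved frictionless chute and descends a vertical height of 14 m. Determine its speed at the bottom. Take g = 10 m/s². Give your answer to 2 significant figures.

Equating total energy at the two states: ½mv₀² + mgh = ½mv²
The mass cancels from both sides.
v² = v₀² + 2gh = (2.5)² + 2(10)(14) = 286.25
v = √286.25 = 16.92 m/s

v = 17 m/s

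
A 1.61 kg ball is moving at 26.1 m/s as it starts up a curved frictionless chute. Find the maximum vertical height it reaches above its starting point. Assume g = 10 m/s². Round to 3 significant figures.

Setting KE at the bottom equal to PE gained: ½mv² = mgh
h = v²/(2g) = 26.1²/(2 × 10) = 34.06 m

h = 34.1 m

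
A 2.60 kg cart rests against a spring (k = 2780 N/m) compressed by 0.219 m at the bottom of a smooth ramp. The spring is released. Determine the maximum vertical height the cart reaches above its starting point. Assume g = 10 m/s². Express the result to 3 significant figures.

h = 2.56 m

All spring PE becomes gravitational PE at the highest point: ½kx² = mgh
h = kx²/(2mg) = (2780)(0.219)²/(2 × 2.60 × 10) = 2.564 m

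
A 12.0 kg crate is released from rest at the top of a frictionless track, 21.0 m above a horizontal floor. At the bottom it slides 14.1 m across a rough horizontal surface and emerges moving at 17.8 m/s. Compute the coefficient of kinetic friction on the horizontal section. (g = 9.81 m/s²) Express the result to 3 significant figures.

μ_k = 0.344

Energy at the top = energy at the end + work done against friction:
mgh = ½mv² + μ_k m g d
mgh = 2472.1 J; ½mv² = 1901.0 J
W_f = 2472.1 − 1901.0 = 571.1 J
μ_k = W_f/(mg·d) = 571.1/(117.7 × 14.1) = 0.3441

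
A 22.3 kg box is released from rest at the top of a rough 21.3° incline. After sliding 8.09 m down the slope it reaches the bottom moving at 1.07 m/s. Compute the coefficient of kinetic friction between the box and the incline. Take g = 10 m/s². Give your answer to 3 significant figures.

μ_k = 0.382

mgh = ½mv² + μ_k (mg cosθ) L, with h = L sinθ
mgL sinθ = 655.33 J; ½mv² = 12.766 J
W_f = 655.33 − 12.766 = 642.6 J
μ_k = W_f/(mg cosθ · L) = 642.6/(207.8 × 8.09) = 0.3823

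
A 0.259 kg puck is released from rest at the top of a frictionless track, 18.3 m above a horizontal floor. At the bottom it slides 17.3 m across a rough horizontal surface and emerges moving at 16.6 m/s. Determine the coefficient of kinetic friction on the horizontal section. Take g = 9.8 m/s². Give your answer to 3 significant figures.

μ_k = 0.245

Applying the work–energy principle:
mgh = ½mv² + μ_k m g d
mgh = 46.449 J; ½mv² = 35.685 J
W_f = 46.449 − 35.685 = 10.76 J
μ_k = W_f/(mg·d) = 10.76/(2.538 × 17.3) = 0.2451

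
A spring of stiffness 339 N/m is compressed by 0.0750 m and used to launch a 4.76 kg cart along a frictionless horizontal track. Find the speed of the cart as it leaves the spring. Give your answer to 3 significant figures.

v = 0.633 m/s

Spring PE converts entirely to kinetic energy: ½kx² = ½mv²
v = x√(k/m) = 0.0750 × √(339/4.76) = 0.6329 m/s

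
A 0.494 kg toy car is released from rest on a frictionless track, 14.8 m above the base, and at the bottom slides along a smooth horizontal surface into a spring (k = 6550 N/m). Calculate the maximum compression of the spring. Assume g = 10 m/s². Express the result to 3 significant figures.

x = 0.149 m

At max compression the car is momentarily at rest: mgh = ½kx²
x = √(2mgh/k) = √(2 × 0.494 × 10 × 14.8 / 6550) = 0.1494 m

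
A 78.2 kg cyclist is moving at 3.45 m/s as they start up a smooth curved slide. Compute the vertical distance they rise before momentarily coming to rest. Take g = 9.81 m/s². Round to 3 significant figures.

By energy conservation, ½mv² = mgh
h = v²/(2g) = 3.45²/(2 × 9.81) = 0.6067 m

h = 0.607 m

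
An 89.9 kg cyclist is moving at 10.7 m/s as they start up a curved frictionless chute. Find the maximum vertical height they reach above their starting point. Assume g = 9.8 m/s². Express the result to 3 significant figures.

h = 5.84 m

Setting KE at the bottom equal to PE gained: ½mv² = mgh
h = v²/(2g) = 10.7²/(2 × 9.8) = 5.841 m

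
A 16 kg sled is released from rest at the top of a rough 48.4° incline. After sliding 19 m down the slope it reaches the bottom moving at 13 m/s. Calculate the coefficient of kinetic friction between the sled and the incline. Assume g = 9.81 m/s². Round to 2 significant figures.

μ_k = 0.44

Energy balance down the incline: mg L sinθ − ½mv² = μ_k (mg cosθ) L
mgL sinθ = 2230.1 J; ½mv² = 1352.0 J
W_f = 2230.1 − 1352.0 = 878.1 J
μ_k = W_f/(mg cosθ · L) = 878.1/(104.2 × 19) = 0.4435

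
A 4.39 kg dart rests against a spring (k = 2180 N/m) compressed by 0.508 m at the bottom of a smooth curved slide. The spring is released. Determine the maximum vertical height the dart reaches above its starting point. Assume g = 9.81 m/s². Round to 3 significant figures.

h = 6.53 m

All spring PE becomes gravitational PE at the highest point: ½kx² = mgh
h = kx²/(2mg) = (2180)(0.508)²/(2 × 4.39 × 9.81) = 6.532 m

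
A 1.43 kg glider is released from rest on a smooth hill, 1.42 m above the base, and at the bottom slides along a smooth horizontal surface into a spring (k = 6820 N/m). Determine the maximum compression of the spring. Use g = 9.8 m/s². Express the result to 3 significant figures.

At max compression the glider is momentarily at rest: mgh = ½kx²
x = √(2mgh/k) = √(2 × 1.43 × 9.8 × 1.42 / 6820) = 0.07639 m

x = 0.0764 m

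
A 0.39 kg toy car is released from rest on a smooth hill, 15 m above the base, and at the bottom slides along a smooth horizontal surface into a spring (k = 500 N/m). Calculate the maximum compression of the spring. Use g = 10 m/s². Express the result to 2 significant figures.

x = 0.48 m

At max compression the car is momentarily at rest: mgh = ½kx²
x = √(2mgh/k) = √(2 × 0.39 × 10 × 15 / 500) = 0.4837 m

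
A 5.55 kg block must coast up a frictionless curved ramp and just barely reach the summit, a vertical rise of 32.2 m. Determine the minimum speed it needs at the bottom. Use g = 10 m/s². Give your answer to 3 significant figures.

v = 25.4 m/s

At the top it is momentarily at rest, so all KE converts to PE: ½mv² = mgh
v = √(2gh) = √(2 × 10 × 32.2) = 25.38 m/s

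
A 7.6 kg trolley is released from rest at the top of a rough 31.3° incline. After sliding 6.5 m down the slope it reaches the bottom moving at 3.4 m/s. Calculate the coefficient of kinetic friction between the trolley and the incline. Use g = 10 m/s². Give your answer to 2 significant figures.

μ_k = 0.50

Energy balance down the incline: mg L sinθ − ½mv² = μ_k (mg cosθ) L
mgL sinθ = 256.64 J; ½mv² = 43.928 J
W_f = 256.64 − 43.928 = 212.7 J
μ_k = W_f/(mg cosθ · L) = 212.7/(64.94 × 6.5) = 0.5039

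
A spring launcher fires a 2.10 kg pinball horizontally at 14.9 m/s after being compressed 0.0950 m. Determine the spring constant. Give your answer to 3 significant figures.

Energy stored in the spring equals the launch KE: ½kx² = ½mv²
k = mv²/x² = (2.10)(14.9)²/(0.0950)² = 51659 N/m

k = 51700 N/m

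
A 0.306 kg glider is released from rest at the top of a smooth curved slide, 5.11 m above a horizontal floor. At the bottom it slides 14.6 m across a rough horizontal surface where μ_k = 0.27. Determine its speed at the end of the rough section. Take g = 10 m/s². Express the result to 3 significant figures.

v = 4.83 m/s

Energy bookkeeping (friction removes W_f = μ_k N d):
mgh = ½mv² + μ_k m g d
W_f = μ_k mg d = (0.27)(0.306)(10)(14.6) = 12.06 J
½mv² = mgh − W_f = 15.637 − 12.06 = 3.5741 J
v = √(2 × 3.5741/0.306) = 4.833 m/s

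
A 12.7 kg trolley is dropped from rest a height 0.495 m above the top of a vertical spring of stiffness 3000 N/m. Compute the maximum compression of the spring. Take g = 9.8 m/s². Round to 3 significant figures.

Take the reference level at the top of the uncompressed spring. At max compression the trolley has fallen H + x and is momentarily at rest:
mg(H + x) = ½kx²
½(3000)x² − (12.7)(9.8)x − (12.7)(9.8)(0.495) = 0
1500x² − 124.5x − 61.61 = 0
x = [124.5 + √(15490 + 369646)]/(2 × 1500) = 0.2484 m

x = 0.248 m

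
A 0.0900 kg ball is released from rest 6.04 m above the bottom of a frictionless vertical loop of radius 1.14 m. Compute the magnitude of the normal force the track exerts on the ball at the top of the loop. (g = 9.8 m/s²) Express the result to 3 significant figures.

Energy from release to top (height 2r): mgh = ½mv_top² + mg(2r)
v_top² = 2g(h − 2r) = 2(9.8)(6.04 − 2.280) = 73.696 m²/s²
At the top, both N and weight point toward the centre: N + mg = mv_top²/r
N = m(v_top²/r − g) = 0.0900(73.696/1.14 − 9.8) = 4.936 N

N = 4.94 N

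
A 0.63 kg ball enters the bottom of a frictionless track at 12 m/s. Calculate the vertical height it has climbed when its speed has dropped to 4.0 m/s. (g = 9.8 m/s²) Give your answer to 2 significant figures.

Conservation of energy: ½mv₁² = ½mv₂² + mgh
h = (v₁² − v₂²)/(2g) = (12² − 4.0²)/(2 × 9.8) = 6.531 m

h = 6.5 m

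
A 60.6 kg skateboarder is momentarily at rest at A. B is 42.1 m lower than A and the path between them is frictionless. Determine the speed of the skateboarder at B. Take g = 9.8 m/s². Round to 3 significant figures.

v = 28.7 m/s

Energy conservation between the two points: mgh = ½mv²
The mass cancels from both sides.
v = √(2gh) = √(2 × 9.8 × 42.1) = √825.16 = 28.73 m/s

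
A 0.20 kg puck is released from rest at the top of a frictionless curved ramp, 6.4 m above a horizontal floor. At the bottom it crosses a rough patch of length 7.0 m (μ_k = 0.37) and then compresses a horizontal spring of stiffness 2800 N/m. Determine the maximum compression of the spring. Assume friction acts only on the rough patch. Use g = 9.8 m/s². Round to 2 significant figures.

Initial energy: E₁ = mgh = (0.20)(9.8)(6.4) = 12.544 J
Friction removes W_f = μ_k mg d = (0.37)(0.20)(9.8)(7.0) = 5.076 J
Energy reaching the spring: E = 12.544 − 5.076 = 7.4676 J
At max compression ½kx² = E ⇒ x = √(2E/k) = √(2 × 7.4676/2800) = 0.07303 m

x = 0.073 m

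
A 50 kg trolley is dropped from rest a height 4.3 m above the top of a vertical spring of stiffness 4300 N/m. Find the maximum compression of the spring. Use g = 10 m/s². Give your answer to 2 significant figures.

Let x be the compression. The total drop is H + x, and the trolley is instantaneously at rest at max compression, so energy conservation gives:
mg(H + x) = ½kx²
½(4300)x² − (50)(10)x − (50)(10)(4.3) = 0
2150x² − 500.0x − 2150 = 0
x = [500.0 + √(250000 + 1.8490e+07)]/(2 × 2150) = 1.123 m

x = 1.1 m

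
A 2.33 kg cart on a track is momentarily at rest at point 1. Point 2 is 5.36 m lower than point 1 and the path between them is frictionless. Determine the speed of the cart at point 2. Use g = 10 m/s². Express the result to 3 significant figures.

v = 10.4 m/s

Energy conservation between the two points: mgh = ½mv²
v = √(2gh) = √(2 × 10 × 5.36) = √107.20 = 10.35 m/s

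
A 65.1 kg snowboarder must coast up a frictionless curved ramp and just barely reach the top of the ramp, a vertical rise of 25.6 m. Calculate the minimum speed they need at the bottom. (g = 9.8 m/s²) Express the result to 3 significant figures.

v = 22.4 m/s

At the top they are momentarily at rest, so all KE converts to PE: ½mv² = mgh
v = √(2gh) = √(2 × 9.8 × 25.6) = 22.40 m/s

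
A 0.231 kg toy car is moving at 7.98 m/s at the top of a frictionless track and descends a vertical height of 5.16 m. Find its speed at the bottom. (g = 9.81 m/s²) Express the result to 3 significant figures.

v = 12.8 m/s

Equating total energy at the two states: ½mv₀² + mgh = ½mv²
v² = v₀² + 2gh = (7.98)² + 2(9.81)(5.16) = 164.92
v = √164.92 = 12.84 m/s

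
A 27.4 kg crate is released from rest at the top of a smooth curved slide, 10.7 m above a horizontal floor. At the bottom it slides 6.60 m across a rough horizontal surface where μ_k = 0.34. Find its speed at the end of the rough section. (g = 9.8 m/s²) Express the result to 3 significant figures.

v = 12.9 m/s

Energy at the top = energy at the end + work done against friction:
mgh = ½mv² + μ_k m g d
W_f = μ_k mg d = (0.34)(27.4)(9.8)(6.60) = 602.6 J
½mv² = mgh − W_f = 2873.2 − 602.6 = 2270.6 J
v = √(2 × 2270.6/27.4) = 12.87 m/s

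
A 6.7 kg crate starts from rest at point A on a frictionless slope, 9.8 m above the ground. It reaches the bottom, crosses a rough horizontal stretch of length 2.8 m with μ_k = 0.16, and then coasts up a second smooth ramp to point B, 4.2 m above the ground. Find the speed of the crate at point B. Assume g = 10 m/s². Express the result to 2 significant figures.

Energy at A: mgh₁ = (6.7)(10)(9.8) = 656.60 J
Friction loss: W_f = μ_k mg d = 30.02 J
At B: ½mv² + mgh₂ = mgh₁ − W_f
½mv² = 656.60 − 30.02 − 281.40 = 345.18 J
v = √(2 × 345.18/6.7) = 10.15 m/s

v = 10 m/s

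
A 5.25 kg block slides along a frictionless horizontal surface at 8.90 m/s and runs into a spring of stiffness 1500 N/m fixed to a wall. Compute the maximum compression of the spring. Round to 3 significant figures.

All KE is stored as spring PE at maximum compression: ½mv² = ½kx²
x = v√(m/k) = 8.90 × √(5.25/1500) = 0.5265 m

x = 0.527 m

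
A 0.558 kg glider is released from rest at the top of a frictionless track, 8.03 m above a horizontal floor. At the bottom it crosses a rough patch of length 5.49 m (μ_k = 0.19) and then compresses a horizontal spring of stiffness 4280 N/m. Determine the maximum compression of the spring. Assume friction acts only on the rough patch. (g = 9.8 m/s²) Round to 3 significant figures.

x = 0.134 m

Initial energy: E₁ = mgh = (0.558)(9.8)(8.03) = 43.911 J
Friction removes W_f = μ_k mg d = (0.19)(0.558)(9.8)(5.49) = 5.704 J
Energy reaching the spring: E = 43.911 − 5.704 = 38.207 J
At max compression ½kx² = E ⇒ x = √(2E/k) = √(2 × 38.207/4280) = 0.1336 m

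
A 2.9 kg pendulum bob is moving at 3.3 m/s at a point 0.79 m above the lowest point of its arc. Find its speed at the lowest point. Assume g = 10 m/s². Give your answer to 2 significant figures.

By conservation of mechanical energy, ½mv₀² + mgh = ½mv²
v² = v₀² + 2gh = (3.3)² + 2(10)(0.79) = 26.690
v = √26.690 = 5.166 m/s

v = 5.2 m/s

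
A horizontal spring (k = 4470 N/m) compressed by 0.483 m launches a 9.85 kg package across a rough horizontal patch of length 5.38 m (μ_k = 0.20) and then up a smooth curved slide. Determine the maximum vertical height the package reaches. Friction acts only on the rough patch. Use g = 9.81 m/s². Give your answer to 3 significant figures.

h = 4.32 m

Spring energy: E₀ = ½kx² = ½(4470)(0.483)² = 521.40 J
Friction: W_f = μ_k mg d = (0.20)(9.85)(9.81)(5.38) = 104.0 J
Energy at base of ramp: E = 521.40 − 104.0 = 417.43 J
At max height all remaining energy is PE: mgh = E ⇒ h = E/(mg) = 417.43/(9.85 × 9.81) = 4.320 m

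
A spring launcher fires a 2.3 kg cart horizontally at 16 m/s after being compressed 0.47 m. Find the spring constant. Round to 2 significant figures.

k = 2700 N/m

Spring PE at full compression equals KE at release: ½kx² = ½mv²
k = mv²/x² = (2.3)(16)²/(0.47)² = 2665 N/m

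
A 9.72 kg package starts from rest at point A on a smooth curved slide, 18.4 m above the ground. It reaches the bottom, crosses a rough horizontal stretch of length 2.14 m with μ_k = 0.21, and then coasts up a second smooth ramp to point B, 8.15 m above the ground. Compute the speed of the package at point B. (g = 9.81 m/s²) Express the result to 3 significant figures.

Energy at A: mgh₁ = (9.72)(9.81)(18.4) = 1754.5 J
Friction loss: W_f = μ_k mg d = 42.85 J
At B: ½mv² + mgh₂ = mgh₁ − W_f
½mv² = 1754.5 − 42.85 − 777.13 = 934.52 J
v = √(2 × 934.52/9.72) = 13.87 m/s

v = 13.9 m/s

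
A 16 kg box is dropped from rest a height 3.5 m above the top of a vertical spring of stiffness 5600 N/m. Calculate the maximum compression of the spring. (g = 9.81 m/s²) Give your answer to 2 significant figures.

x = 0.47 m

Let x be the compression. The total drop is H + x, and the box is instantaneously at rest at max compression, so energy conservation gives:
mg(H + x) = ½kx²
½(5600)x² − (16)(9.81)x − (16)(9.81)(3.5) = 0
2800x² − 157.0x − 549.4 = 0
x = [157.0 + √(24636 + 6.1528e+06)]/(2 × 2800) = 0.4719 m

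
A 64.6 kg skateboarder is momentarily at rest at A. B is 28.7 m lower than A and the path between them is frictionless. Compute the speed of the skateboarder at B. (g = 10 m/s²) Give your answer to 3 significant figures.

v = 24.0 m/s

By conservation of mechanical energy, mgh = ½mv²
The mass cancels from both sides.
v = √(2gh) = √(2 × 10 × 28.7) = √574.00 = 23.96 m/s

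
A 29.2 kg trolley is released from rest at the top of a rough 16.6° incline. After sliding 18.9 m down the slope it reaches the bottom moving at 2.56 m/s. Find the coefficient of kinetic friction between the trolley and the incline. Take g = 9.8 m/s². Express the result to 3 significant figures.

μ_k = 0.280

Energy balance down the incline: mg L sinθ − ½mv² = μ_k (mg cosθ) L
mgL sinθ = 1545.1 J; ½mv² = 95.683 J
W_f = 1545.1 − 95.683 = 1449 J
μ_k = W_f/(mg cosθ · L) = 1449/(274.2 × 18.9) = 0.2797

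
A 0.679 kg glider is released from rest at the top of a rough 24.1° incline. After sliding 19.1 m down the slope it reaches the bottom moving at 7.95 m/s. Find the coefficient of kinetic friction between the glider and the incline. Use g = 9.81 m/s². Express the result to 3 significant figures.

Energy balance down the incline: mg L sinθ − ½mv² = μ_k (mg cosθ) L
mgL sinθ = 51.950 J; ½mv² = 21.457 J
W_f = 51.950 − 21.457 = 30.49 J
μ_k = W_f/(mg cosθ · L) = 30.49/(6.080 × 19.1) = 0.2626

μ_k = 0.263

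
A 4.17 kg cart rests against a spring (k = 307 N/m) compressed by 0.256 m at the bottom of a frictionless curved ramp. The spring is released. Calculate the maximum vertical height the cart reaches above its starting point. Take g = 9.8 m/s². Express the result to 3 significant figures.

h = 0.246 m

At maximum height the cart is at rest, so ½kx² = mgh
h = kx²/(2mg) = (307)(0.256)²/(2 × 4.17 × 9.8) = 0.2462 m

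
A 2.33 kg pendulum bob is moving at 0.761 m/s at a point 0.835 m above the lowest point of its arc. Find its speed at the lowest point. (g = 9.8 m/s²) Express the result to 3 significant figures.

v = 4.12 m/s

Equating total energy at the two states: ½mv₀² + mgh = ½mv²
The mass cancels from both sides.
v² = v₀² + 2gh = (0.761)² + 2(9.8)(0.835) = 16.945
v = √16.945 = 4.116 m/s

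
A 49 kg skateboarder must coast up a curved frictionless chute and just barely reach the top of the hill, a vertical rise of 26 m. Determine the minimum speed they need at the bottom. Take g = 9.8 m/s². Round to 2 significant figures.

At the top they are momentarily at rest, so all KE converts to PE: ½mv² = mgh
v = √(2gh) = √(2 × 9.8 × 26) = 22.57 m/s

v = 23 m/s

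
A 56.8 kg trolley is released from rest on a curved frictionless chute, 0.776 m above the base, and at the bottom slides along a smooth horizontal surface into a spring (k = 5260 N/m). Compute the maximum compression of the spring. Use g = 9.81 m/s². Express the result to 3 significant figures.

x = 0.405 m

Gravitational PE at the top equals spring PE at max compression: mgh = ½kx²
x = √(2mgh/k) = √(2 × 56.8 × 9.81 × 0.776 / 5260) = 0.4055 m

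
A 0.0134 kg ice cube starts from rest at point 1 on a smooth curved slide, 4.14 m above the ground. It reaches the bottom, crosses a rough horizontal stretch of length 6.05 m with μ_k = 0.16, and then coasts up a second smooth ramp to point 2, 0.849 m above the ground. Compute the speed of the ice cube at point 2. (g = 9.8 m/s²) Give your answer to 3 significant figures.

Energy at 1: mgh₁ = (0.0134)(9.8)(4.14) = 0.54366 J
Friction loss: W_f = μ_k mg d = 0.1271 J
At 2: ½mv² + mgh₂ = mgh₁ − W_f
½mv² = 0.54366 − 0.1271 − 0.11149 = 0.30506 J
v = √(2 × 0.30506/0.0134) = 6.748 m/s

v = 6.75 m/s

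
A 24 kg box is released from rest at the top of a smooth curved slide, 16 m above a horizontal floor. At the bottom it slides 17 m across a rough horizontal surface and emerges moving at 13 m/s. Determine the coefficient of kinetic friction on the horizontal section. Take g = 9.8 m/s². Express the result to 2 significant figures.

μ_k = 0.43

Energy at the top = energy at the end + work done against friction:
mgh = ½mv² + μ_k m g d
mgh = 3763.2 J; ½mv² = 2028.0 J
W_f = 3763.2 − 2028.0 = 1735 J
μ_k = W_f/(mg·d) = 1735/(235.2 × 17) = 0.4340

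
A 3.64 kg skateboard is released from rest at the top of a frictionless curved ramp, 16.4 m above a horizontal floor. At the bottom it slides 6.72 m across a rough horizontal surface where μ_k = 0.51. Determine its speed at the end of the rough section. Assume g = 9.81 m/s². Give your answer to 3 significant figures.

Applying the work–energy principle:
mgh = ½mv² + μ_k m g d
W_f = μ_k mg d = (0.51)(3.64)(9.81)(6.72) = 122.4 J
½mv² = mgh − W_f = 585.62 − 122.4 = 463.24 J
v = √(2 × 463.24/3.64) = 15.95 m/s

v = 16.0 m/s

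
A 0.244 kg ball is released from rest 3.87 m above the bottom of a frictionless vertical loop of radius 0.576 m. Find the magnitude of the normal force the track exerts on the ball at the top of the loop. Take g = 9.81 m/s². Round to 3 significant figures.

Energy from release to top (height 2r): mgh = ½mv_top² + mg(2r)
v_top² = 2g(h − 2r) = 2(9.81)(3.87 − 1.152) = 53.327 m²/s²
At the top, both N and weight point toward the centre: N + mg = mv_top²/r
N = m(v_top²/r − g) = 0.244(53.327/0.576 − 9.81) = 20.20 N

N = 20.2 N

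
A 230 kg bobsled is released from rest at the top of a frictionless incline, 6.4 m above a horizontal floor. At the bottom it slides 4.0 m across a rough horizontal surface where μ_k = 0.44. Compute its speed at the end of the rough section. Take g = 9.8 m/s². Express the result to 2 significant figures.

Energy bookkeeping (friction removes W_f = μ_k N d):
mgh = ½mv² + μ_k m g d
W_f = μ_k mg d = (0.44)(230)(9.8)(4.0) = 3967 J
½mv² = mgh − W_f = 14426 − 3967 = 10459 J
v = √(2 × 10459/230) = 9.536 m/s

v = 9.5 m/s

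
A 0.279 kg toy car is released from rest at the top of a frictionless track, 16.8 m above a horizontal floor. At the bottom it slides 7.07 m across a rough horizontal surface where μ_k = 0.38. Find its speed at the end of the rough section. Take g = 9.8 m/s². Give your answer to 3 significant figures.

Energy at the top = energy at the end + work done against friction:
mgh = ½mv² + μ_k m g d
W_f = μ_k mg d = (0.38)(0.279)(9.8)(7.07) = 7.346 J
½mv² = mgh − W_f = 45.935 − 7.346 = 38.589 J
v = √(2 × 38.589/0.279) = 16.63 m/s

v = 16.6 m/s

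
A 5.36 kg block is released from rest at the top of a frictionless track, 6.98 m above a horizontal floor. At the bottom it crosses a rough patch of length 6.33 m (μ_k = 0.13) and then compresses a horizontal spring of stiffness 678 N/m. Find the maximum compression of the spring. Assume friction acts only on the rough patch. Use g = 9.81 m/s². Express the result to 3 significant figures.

x = 0.977 m

Initial energy: E₁ = mgh = (5.36)(9.81)(6.98) = 367.02 J
Friction removes W_f = μ_k mg d = (0.13)(5.36)(9.81)(6.33) = 43.27 J
Energy reaching the spring: E = 367.02 − 43.27 = 323.75 J
At max compression ½kx² = E ⇒ x = √(2E/k) = √(2 × 323.75/678) = 0.9772 m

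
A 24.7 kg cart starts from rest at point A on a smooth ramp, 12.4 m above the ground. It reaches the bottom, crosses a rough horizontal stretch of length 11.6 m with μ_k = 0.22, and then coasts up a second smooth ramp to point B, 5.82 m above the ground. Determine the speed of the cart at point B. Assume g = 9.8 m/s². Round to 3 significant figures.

v = 8.89 m/s

Energy at A: mgh₁ = (24.7)(9.8)(12.4) = 3001.5 J
Friction loss: W_f = μ_k mg d = 617.7 J
At B: ½mv² + mgh₂ = mgh₁ − W_f
½mv² = 3001.5 − 617.7 − 1408.8 = 975.02 J
v = √(2 × 975.02/24.7) = 8.885 m/s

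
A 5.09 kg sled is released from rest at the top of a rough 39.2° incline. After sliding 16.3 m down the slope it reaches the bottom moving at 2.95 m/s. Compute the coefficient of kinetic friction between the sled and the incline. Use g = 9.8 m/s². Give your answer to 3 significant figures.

The energy dissipated by friction is the PE lost minus the KE gained:
mgL sinθ = 513.89 J; ½mv² = 22.148 J
W_f = 513.89 − 22.148 = 491.7 J
μ_k = W_f/(mg cosθ · L) = 491.7/(38.66 × 16.3) = 0.7804

μ_k = 0.780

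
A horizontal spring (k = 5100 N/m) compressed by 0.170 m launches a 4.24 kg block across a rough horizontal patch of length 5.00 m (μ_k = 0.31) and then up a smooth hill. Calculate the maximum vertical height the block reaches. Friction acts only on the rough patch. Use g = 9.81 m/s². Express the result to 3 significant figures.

Spring energy: E₀ = ½kx² = ½(5100)(0.170)² = 73.695 J
Friction: W_f = μ_k mg d = (0.31)(4.24)(9.81)(5.00) = 64.47 J
Energy at base of ramp: E = 73.695 − 64.47 = 9.2237 J
At max height all remaining energy is PE: mgh = E ⇒ h = E/(mg) = 9.2237/(4.24 × 9.81) = 0.2218 m

h = 0.222 m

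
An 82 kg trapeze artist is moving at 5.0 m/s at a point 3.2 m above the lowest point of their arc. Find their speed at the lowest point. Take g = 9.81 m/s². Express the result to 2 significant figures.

Equating total energy at the two states: ½mv₀² + mgh = ½mv²
v² = v₀² + 2gh = (5.0)² + 2(9.81)(3.2) = 87.784
v = √87.784 = 9.369 m/s

v = 9.4 m/s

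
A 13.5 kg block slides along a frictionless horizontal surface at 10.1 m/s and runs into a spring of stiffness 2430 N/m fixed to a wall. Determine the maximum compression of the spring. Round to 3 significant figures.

x = 0.753 m

At max compression the block is momentarily at rest: ½mv² = ½kx²
x = v√(m/k) = 10.1 × √(13.5/2430) = 0.7528 m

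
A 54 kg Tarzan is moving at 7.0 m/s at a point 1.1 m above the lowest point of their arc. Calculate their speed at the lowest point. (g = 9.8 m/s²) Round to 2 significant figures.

Energy conservation between the two points: ½mv₀² + mgh = ½mv²
The mass cancels from both sides.
v² = v₀² + 2gh = (7.0)² + 2(9.8)(1.1) = 70.560
v = √70.560 = 8.400 m/s

v = 8.4 m/s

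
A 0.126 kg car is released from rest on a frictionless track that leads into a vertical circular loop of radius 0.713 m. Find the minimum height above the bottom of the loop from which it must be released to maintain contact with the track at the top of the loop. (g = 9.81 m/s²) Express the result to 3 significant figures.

h = 1.78 m

At the top, for minimum speed gravity alone supplies the centripetal force: mg = mv_top²/r ⇒ v_top² = gr = 6.995 m²/s²
Energy conservation from release height h to the top (height 2r): mgh = ½mv_top² + mg(2r)
h = v_top²/(2g) + 2r = r/2 + 2r = 5r/2 = 1.782 m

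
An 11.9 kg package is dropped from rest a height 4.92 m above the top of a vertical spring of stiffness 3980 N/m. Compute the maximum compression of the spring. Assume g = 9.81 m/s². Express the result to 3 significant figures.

Let x be the compression. The total drop is H + x, and the package is instantaneously at rest at max compression, so energy conservation gives:
mg(H + x) = ½kx²
½(3980)x² − (11.9)(9.81)x − (11.9)(9.81)(4.92) = 0
1990x² − 116.7x − 574.4 = 0
x = [116.7 + √(13628 + 4.5719e+06)]/(2 × 1990) = 0.5674 m

x = 0.567 m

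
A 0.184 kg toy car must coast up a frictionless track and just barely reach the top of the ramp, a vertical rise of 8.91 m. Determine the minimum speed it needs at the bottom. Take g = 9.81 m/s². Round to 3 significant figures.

At the top it is momentarily at rest, so all KE converts to PE: ½mv² = mgh
v = √(2gh) = √(2 × 9.81 × 8.91) = 13.22 m/s

v = 13.2 m/s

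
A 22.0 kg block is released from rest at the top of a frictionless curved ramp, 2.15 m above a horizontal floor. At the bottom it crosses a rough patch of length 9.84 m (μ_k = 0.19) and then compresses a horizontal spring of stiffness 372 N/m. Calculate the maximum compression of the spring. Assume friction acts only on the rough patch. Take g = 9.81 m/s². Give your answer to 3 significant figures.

x = 0.570 m

Initial energy: E₁ = mgh = (22.0)(9.81)(2.15) = 464.01 J
Friction removes W_f = μ_k mg d = (0.19)(22.0)(9.81)(9.84) = 403.5 J
Energy reaching the spring: E = 464.01 − 403.5 = 60.516 J
At max compression ½kx² = E ⇒ x = √(2E/k) = √(2 × 60.516/372) = 0.5704 m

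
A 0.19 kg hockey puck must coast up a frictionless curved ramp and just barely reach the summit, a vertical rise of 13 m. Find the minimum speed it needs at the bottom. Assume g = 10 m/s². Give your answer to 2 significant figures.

v = 16 m/s

At the top it is momentarily at rest, so all KE converts to PE: ½mv² = mgh
v = √(2gh) = √(2 × 10 × 13) = 16.12 m/s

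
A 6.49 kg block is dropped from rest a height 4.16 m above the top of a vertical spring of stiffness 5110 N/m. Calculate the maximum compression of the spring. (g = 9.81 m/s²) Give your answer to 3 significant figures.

Let x be the compression. The total drop is H + x, and the block is instantaneously at rest at max compression, so energy conservation gives:
mg(H + x) = ½kx²
½(5110)x² − (6.49)(9.81)x − (6.49)(9.81)(4.16) = 0
2555x² − 63.67x − 264.9 = 0
x = [63.67 + √(4053 + 2.7068e+06)]/(2 × 2555) = 0.3347 m

x = 0.335 m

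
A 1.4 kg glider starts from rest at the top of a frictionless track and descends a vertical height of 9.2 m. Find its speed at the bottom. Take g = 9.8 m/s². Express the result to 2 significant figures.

Energy conservation between the two points: mgh = ½mv²
v = √(2gh) = √(2 × 9.8 × 9.2) = √180.32 = 13.43 m/s

v = 13 m/s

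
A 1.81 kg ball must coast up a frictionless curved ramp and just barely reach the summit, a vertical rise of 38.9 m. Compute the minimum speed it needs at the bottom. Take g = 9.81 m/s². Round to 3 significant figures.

v = 27.6 m/s

At the top it is momentarily at rest, so all KE converts to PE: ½mv² = mgh
v = √(2gh) = √(2 × 9.81 × 38.9) = 27.63 m/s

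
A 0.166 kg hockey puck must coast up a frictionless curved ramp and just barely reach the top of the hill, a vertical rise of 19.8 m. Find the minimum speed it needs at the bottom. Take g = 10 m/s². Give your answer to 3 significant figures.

At the top it is momentarily at rest, so all KE converts to PE: ½mv² = mgh
v = √(2gh) = √(2 × 10 × 19.8) = 19.90 m/s

v = 19.9 m/s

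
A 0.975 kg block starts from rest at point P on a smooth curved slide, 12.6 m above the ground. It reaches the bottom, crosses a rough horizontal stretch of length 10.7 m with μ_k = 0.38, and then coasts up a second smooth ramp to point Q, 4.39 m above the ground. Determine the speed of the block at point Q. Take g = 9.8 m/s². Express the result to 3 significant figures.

v = 9.01 m/s

Energy at P: mgh₁ = (0.975)(9.8)(12.6) = 120.39 J
Friction loss: W_f = μ_k mg d = 38.85 J
At Q: ½mv² + mgh₂ = mgh₁ − W_f
½mv² = 120.39 − 38.85 − 41.946 = 39.596 J
v = √(2 × 39.596/0.975) = 9.012 m/s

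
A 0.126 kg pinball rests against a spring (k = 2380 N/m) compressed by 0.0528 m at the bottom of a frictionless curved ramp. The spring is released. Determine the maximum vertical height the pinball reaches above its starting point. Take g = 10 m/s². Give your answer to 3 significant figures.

Energy conservation from release to the highest point: ½kx² = mgh
h = kx²/(2mg) = (2380)(0.0528)²/(2 × 0.126 × 10) = 2.633 m

h = 2.63 m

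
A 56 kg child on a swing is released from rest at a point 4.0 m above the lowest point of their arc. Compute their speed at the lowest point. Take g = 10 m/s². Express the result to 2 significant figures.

By conservation of mechanical energy, mgh = ½mv²
v = √(2gh) = √(2 × 10 × 4.0) = √80.000 = 8.944 m/s

v = 8.9 m/s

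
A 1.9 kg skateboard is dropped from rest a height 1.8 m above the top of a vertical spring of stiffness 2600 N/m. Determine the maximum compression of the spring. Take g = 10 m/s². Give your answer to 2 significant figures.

Let x be the compression. The total drop is H + x, and the skateboard is instantaneously at rest at max compression, so energy conservation gives:
mg(H + x) = ½kx²
½(2600)x² − (1.9)(10)x − (1.9)(10)(1.8) = 0
1300x² − 19.00x − 34.20 = 0
x = [19.00 + √(361.0 + 177840)]/(2 × 1300) = 0.1697 m

x = 0.17 m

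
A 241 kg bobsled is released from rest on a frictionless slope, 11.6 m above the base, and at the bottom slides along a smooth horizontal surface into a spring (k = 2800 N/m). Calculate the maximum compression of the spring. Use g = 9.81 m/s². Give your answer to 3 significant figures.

Energy conservation (no friction) from release to max compression: mgh = ½kx²
x = √(2mgh/k) = √(2 × 241 × 9.81 × 11.6 / 2800) = 4.426 m

x = 4.43 m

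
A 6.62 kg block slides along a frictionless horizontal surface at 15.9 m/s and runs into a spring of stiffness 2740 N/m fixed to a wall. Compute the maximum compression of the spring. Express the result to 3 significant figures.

x = 0.782 m

All KE is stored as spring PE at maximum compression: ½mv² = ½kx²
x = v√(m/k) = 15.9 × √(6.62/2740) = 0.7815 m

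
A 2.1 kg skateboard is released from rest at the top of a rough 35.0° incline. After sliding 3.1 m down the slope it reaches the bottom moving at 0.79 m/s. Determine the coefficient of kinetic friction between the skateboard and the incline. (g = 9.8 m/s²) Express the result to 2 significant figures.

μ_k = 0.69

The energy dissipated by friction is the PE lost minus the KE gained:
mgL sinθ = 36.593 J; ½mv² = 0.65531 J
W_f = 36.593 − 0.65531 = 35.94 J
μ_k = W_f/(mg cosθ · L) = 35.94/(16.86 × 3.1) = 0.6877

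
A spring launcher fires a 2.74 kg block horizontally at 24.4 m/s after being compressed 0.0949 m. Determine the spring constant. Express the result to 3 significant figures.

½kx² = ½mv²
k = mv²/x² = (2.74)(24.4)²/(0.0949)² = 181133 N/m

k = 181000 N/m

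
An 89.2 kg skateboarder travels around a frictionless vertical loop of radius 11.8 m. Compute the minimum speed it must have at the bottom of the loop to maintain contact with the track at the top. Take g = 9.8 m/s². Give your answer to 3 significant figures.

At the top: mg = mv_top²/r ⇒ v_top² = gr = 115.6 m²/s²
Energy from bottom to top (height 2r): ½mv_bot² = ½mv_top² + mg(2r)
v_bot² = gr + 4gr = 5gr = 578.2
v_bot = √(5gr) = 24.05 m/s

v = 24.0 m/s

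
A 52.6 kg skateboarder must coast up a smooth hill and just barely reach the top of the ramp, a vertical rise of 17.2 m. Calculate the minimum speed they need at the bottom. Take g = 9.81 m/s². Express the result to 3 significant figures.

At the top they are momentarily at rest, so all KE converts to PE: ½mv² = mgh
v = √(2gh) = √(2 × 9.81 × 17.2) = 18.37 m/s

v = 18.4 m/s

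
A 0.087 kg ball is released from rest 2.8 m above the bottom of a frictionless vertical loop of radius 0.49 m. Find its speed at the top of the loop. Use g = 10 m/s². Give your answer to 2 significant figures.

Energy conservation: mgh = ½mv_top² + mg(2r)
v_top² = 2g(h − 2r) = 2(10)(2.8 − 0.9800) = 36.40
v_top = 6.033 m/s

v = 6.0 m/s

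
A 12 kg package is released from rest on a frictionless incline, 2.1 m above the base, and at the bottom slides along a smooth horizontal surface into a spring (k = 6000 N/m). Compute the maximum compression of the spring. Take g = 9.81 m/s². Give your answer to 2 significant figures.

At max compression the package is momentarily at rest: mgh = ½kx²
x = √(2mgh/k) = √(2 × 12 × 9.81 × 2.1 / 6000) = 0.2871 m

x = 0.29 m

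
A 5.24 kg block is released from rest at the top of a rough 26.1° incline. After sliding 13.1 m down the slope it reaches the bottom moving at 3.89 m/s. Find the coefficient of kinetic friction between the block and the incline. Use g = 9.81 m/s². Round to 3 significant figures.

Energy balance down the incline: mg L sinθ − ½mv² = μ_k (mg cosθ) L
mgL sinθ = 296.25 J; ½mv² = 39.646 J
W_f = 296.25 − 39.646 = 256.6 J
μ_k = W_f/(mg cosθ · L) = 256.6/(46.16 × 13.1) = 0.4243

μ_k = 0.424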